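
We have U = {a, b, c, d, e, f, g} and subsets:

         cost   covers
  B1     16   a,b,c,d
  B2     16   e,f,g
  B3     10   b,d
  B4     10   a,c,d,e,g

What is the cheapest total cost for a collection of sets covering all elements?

B1, B2 cover every element at cost 16 + 16 = 32.
Any cover uses at least 2 sets; among all covering selections none totals below 32.
Greedy by coverage-per-cost would pick B4, B3, B2 for 36 — worse than the optimum 32.

32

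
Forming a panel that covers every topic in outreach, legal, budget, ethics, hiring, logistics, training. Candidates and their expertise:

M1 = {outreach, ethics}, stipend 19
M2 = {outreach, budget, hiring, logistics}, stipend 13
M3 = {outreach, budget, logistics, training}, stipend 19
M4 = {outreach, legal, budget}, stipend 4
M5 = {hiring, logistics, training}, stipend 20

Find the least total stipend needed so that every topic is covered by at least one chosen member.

43

M1, M4, M5 cover every topic at stipend 19 + 4 + 20 = 43.
Any cover uses at least 3 members; among all covering selections none totals below 43.
Greedy by coverage-per-stipend would pick M4, M2, M1, M3 for 55 — worse than the optimum 43.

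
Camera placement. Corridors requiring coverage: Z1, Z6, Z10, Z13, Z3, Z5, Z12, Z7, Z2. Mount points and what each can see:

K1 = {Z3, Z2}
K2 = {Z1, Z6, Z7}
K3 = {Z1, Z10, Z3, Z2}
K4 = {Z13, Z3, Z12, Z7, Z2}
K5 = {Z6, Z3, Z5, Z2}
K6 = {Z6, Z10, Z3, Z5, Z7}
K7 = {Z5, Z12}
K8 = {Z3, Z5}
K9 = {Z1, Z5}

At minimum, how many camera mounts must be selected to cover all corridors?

3

K2, K4, K6 together cover {Z1, Z6, Z10, Z13, Z3, Z5, Z12, Z7, Z2} — every corridor.
No 2 of the 9 camera mounts cover everything (all 36 pairs fall short), so 3 is minimum.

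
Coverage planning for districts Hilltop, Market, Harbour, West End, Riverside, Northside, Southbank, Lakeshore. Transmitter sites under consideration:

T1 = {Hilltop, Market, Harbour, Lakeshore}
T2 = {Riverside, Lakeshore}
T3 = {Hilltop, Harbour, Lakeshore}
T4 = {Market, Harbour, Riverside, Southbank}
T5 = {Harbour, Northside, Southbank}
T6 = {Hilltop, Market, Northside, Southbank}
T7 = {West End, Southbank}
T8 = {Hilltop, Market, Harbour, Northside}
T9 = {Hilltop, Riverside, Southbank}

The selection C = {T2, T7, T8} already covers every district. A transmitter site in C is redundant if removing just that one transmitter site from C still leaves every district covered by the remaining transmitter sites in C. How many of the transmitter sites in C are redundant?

Drop T2: Riverside, Lakeshore uncovered — not redundant.
Drop T7: West End, Southbank uncovered — not redundant.
Drop T8: Hilltop, Market, Harbour, Northside uncovered — not redundant.
None of the transmitter sites in C is redundant.

0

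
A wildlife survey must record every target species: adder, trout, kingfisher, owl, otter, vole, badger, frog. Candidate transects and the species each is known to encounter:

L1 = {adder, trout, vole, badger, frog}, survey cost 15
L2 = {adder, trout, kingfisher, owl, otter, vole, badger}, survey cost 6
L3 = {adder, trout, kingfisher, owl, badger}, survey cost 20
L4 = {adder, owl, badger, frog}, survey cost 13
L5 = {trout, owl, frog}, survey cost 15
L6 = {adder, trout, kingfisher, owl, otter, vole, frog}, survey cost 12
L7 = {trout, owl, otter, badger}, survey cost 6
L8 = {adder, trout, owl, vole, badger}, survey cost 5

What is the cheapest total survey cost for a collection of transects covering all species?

17

L6, L8 cover every species at survey cost 12 + 5 = 17.
Any cover uses at least 2 transects; among all covering selections none totals below 17.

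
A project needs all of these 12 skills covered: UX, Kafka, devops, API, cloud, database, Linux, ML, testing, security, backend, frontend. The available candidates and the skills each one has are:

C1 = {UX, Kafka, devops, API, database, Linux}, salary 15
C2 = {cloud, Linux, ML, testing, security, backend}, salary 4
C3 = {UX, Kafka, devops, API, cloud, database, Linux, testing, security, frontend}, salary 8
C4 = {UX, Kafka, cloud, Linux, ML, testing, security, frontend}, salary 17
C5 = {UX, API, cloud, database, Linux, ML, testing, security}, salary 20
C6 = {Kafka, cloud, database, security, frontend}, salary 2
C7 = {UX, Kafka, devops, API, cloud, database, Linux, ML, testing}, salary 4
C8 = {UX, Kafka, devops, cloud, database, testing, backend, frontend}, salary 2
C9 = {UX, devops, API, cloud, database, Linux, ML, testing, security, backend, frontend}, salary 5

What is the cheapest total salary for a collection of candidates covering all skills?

7

C6, C9 cover every skill at salary 2 + 5 = 7.
Any cover uses at least 2 candidates; among all covering selections none totals below 7.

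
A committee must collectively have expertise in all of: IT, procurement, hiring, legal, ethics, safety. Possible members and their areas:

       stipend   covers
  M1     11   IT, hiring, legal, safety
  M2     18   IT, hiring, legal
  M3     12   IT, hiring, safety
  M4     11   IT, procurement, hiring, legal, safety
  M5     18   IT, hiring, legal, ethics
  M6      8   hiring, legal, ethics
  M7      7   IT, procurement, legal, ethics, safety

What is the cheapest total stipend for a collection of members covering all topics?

M6, M7 cover every topic at stipend 8 + 7 = 15.
Any cover uses at least 2 members; among all covering selections none totals below 15.

15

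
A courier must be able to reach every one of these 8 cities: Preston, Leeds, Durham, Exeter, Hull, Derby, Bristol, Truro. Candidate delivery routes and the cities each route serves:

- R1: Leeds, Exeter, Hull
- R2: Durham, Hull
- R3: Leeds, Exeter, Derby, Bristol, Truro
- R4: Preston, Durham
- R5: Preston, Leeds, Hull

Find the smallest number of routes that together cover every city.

3

R1, R3, R4 together cover {Preston, Leeds, Durham, Exeter, Hull, Derby, Bristol, Truro} — every city.
No 2 of the 5 routes cover everything (all 10 pairs fall short), so 3 is minimum.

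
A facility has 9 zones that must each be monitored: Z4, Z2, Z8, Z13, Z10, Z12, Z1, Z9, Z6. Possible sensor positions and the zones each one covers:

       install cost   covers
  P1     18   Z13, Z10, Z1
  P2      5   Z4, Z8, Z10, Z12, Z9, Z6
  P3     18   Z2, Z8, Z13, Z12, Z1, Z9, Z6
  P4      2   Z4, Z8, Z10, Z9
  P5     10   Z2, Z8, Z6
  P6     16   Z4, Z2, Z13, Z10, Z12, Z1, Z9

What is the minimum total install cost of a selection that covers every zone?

20

P3, P4 cover every zone at install cost 18 + 2 = 20.
Any cover uses at least 2 sensor positions; among all covering selections none totals below 20.
Greedy by coverage-per-install cost would pick P4, P2, P6 for 23 — worse than the optimum 20.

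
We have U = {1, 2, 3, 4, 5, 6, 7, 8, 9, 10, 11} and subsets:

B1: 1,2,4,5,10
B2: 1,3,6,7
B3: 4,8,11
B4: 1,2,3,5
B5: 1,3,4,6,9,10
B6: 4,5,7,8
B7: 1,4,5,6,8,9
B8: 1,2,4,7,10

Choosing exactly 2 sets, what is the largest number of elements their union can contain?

Choosing B5, B6 covers {1, 3, 4, 5, 6, 7, 8, 9, 10} — 9 elements.
No choice of 2 sets does better; here 2, 11 are left uncovered.

9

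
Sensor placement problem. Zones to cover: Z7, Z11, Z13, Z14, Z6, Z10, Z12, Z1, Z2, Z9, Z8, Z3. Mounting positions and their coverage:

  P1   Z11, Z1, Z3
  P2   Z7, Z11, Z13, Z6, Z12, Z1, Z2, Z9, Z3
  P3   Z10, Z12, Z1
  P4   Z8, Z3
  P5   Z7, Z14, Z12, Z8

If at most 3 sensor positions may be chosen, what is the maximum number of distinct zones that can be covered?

12

Choosing P2, P3, P5 covers {Z7, Z11, Z13, Z14, Z6, Z10, Z12, Z1, Z2, Z9, Z8, Z3} — 12 zones.
That is all 12 zones.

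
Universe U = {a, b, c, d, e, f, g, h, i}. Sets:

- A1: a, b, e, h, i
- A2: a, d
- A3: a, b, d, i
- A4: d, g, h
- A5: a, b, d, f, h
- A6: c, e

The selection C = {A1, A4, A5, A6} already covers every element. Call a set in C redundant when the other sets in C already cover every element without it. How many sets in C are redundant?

Drop A1: i uncovered — not redundant.
Drop A4: g uncovered — not redundant.
Drop A5: f uncovered — not redundant.
Drop A6: c uncovered — not redundant.
None of the sets in C is redundant.

0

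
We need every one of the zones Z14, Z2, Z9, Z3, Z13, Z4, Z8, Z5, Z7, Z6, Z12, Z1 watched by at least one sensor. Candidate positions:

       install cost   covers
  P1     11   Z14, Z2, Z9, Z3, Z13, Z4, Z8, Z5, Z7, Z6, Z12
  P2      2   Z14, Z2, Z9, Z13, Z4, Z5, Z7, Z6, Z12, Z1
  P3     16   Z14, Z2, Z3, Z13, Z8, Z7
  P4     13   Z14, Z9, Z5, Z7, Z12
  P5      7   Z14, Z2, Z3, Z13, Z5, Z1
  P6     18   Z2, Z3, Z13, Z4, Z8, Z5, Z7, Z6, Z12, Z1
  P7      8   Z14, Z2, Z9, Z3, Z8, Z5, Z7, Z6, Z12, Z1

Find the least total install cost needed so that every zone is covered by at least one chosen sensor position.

P2, P7 cover every zone at install cost 2 + 8 = 10.
Any cover uses at least 2 sensor positions; among all covering selections none totals below 10.

10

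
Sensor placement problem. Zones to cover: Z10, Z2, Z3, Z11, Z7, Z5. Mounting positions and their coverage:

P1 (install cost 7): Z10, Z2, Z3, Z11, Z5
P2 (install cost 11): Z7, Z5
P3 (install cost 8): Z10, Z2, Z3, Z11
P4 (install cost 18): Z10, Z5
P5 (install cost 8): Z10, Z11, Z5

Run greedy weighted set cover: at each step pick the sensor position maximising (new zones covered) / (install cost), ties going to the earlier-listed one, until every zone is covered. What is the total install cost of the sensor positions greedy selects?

Pick 1: P1 adds 5 new (Z10, Z2, Z3, Z11, Z5) at install cost 7 (ratio 5/7).
Pick 2: P2 adds 1 new (Z7) at install cost 11 (ratio 1/11).
Greedy total install cost: 7 + 11 = 18.

18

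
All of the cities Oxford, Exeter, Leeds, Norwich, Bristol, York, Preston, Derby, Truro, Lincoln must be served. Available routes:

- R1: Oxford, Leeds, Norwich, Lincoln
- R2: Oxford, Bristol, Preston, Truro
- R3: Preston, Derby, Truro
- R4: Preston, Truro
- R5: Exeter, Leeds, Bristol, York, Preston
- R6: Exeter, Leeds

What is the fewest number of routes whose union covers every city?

R1, R3, R5 together cover {Oxford, Exeter, Leeds, Norwich, Bristol, York, Preston, Derby, Truro, Lincoln} — every city.
No 2 of the 6 routes cover everything (all 15 pairs fall short), so 3 is minimum.

3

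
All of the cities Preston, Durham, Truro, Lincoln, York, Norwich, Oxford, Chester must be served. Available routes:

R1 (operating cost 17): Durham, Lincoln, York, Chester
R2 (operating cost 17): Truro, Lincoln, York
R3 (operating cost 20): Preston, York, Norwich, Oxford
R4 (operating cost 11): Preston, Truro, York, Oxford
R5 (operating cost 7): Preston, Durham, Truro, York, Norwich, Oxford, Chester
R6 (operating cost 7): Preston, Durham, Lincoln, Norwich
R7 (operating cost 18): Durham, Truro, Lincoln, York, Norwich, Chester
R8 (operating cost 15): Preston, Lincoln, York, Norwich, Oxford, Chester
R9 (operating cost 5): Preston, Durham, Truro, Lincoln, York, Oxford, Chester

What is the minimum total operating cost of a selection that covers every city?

R5, R9 cover every city at operating cost 7 + 5 = 12.
Any cover uses at least 2 routes; among all covering selections none totals below 12.

12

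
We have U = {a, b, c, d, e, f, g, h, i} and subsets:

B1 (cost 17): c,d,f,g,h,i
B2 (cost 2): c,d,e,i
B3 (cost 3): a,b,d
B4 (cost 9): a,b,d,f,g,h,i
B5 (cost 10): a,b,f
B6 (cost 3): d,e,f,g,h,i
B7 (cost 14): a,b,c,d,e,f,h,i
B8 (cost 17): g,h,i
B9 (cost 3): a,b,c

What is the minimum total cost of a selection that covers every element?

6

B6, B9 cover every element at cost 3 + 3 = 6.
Any cover uses at least 2 sets; among all covering selections none totals below 6.
Greedy by coverage-per-cost would pick B2, B6, B3 for 8 — worse than the optimum 6.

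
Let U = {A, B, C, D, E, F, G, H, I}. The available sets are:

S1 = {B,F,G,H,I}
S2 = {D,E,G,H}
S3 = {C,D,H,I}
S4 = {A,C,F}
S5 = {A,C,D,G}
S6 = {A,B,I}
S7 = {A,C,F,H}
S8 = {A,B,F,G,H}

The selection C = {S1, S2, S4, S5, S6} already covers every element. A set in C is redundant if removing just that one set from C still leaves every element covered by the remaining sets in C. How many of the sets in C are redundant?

Drop S1: the rest still cover every element — redundant.
Drop S2: E uncovered — not redundant.
Drop S4: the rest still cover every element — redundant.
Drop S5: the rest still cover every element — redundant.
Drop S6: the rest still cover every element — redundant.
4 redundant: S1, S4, S5, S6.

4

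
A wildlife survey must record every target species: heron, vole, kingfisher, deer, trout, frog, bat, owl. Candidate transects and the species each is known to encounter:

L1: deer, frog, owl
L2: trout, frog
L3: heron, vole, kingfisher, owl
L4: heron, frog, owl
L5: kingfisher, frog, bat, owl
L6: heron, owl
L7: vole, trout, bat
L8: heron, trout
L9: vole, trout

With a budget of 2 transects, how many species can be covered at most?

Choosing L1, L3 covers {heron, vole, kingfisher, deer, frog, owl} — 6 species.
No choice of 2 transects does better; here trout, bat are left uncovered.

6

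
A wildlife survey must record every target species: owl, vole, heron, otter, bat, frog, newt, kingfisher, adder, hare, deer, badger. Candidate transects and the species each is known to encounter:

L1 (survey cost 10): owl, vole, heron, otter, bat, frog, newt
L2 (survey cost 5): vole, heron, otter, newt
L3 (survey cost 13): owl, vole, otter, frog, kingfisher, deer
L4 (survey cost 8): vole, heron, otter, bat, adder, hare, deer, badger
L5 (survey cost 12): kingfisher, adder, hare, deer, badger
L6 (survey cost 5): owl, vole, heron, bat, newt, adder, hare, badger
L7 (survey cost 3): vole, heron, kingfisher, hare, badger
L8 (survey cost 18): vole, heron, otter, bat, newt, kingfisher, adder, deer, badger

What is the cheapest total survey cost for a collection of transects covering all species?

L3, L6 cover every species at survey cost 13 + 5 = 18.
Any cover uses at least 2 transects; among all covering selections none totals below 18.
Greedy by coverage-per-survey cost would pick L7, L6, L4, L1 for 26 — worse than the optimum 18.

18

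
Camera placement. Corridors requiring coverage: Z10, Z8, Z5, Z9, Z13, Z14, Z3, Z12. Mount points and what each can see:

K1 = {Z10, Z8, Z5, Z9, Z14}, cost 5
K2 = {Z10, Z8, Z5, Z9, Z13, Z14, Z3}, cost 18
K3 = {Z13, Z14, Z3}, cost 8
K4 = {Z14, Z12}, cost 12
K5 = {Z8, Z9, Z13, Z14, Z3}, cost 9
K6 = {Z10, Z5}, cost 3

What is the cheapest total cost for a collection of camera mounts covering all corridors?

24

K4, K5, K6 cover every corridor at cost 12 + 9 + 3 = 24.
Any cover uses at least 2 camera mounts; among all covering selections none totals below 24.
Greedy by coverage-per-cost would pick K1, K3, K4 for 25 — worse than the optimum 24.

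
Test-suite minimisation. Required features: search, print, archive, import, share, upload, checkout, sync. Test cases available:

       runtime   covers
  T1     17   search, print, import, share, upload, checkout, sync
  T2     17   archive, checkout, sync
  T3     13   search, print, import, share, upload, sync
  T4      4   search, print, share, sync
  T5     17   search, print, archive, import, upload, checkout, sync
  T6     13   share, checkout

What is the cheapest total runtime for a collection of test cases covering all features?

21

T4, T5 cover every feature at runtime 4 + 17 = 21.
Any cover uses at least 2 test cases; among all covering selections none totals below 21.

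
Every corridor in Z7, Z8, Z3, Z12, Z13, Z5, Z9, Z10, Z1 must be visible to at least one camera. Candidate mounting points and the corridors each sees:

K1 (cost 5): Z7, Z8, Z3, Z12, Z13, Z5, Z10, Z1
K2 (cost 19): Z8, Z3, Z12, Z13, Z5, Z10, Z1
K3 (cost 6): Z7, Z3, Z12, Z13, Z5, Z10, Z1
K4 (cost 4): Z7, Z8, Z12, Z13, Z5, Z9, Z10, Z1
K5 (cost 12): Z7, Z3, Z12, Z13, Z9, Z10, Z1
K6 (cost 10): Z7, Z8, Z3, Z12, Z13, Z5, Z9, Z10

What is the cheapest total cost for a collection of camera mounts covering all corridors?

9

K1, K4 cover every corridor at cost 5 + 4 = 9.
Any cover uses at least 2 camera mounts; among all covering selections none totals below 9.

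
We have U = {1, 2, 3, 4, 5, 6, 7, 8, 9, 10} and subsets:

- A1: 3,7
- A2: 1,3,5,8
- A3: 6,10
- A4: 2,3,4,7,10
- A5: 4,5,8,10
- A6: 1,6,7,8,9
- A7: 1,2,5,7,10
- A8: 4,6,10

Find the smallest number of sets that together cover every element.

3

A2, A4, A6 together cover {1, 2, 3, 4, 5, 6, 7, 8, 9, 10} — every element.
No 2 of the 8 sets cover everything (all 28 pairs fall short), so 3 is minimum.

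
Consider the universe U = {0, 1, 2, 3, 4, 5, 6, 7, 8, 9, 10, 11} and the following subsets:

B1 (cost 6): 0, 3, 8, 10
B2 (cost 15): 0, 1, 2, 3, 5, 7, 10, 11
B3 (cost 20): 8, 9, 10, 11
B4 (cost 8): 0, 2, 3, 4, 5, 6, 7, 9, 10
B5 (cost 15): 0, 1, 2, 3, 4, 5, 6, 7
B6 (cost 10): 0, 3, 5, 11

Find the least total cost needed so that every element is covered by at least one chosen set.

B1, B2, B4 cover every element at cost 6 + 15 + 8 = 29.
Any cover uses at least 2 sets; among all covering selections none totals below 29.

29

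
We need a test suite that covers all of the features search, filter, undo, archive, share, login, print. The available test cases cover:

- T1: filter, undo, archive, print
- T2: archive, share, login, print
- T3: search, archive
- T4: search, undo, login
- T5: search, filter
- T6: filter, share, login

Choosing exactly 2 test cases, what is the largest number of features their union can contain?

6

Choosing T1, T2 covers {filter, undo, archive, share, login, print} — 6 features.
No choice of 2 test cases does better; here search is left uncovered.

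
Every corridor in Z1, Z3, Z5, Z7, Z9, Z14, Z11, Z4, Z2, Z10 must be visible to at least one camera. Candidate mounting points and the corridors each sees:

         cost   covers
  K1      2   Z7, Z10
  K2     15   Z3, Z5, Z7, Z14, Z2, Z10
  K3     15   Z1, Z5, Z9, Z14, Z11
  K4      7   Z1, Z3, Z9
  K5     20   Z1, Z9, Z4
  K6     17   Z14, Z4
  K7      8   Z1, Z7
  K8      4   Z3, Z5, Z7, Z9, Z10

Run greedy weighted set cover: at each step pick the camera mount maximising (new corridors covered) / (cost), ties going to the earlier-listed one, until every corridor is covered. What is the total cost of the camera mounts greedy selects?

Pick 1: K8 adds 5 new (Z3, Z5, Z7, Z9, Z10) at cost 4 (ratio 5/4).
Pick 2: K3 adds 3 new (Z1, Z14, Z11) at cost 15 (ratio 3/15).
Pick 3: K2 adds 1 new (Z2) at cost 15 (ratio 1/15).
Pick 4: K6 adds 1 new (Z4) at cost 17 (ratio 1/17).
Greedy total cost: 4 + 15 + 15 + 17 = 51. (The true optimum is 47, so greedy overshoots here.)

51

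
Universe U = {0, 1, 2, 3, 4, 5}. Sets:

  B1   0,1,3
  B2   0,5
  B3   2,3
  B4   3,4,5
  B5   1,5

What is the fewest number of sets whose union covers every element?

B1, B3, B4 together cover {0, 1, 2, 3, 4, 5} — every element.
No 2 of the 5 sets cover everything (all 10 pairs fall short), so 3 is minimum.

3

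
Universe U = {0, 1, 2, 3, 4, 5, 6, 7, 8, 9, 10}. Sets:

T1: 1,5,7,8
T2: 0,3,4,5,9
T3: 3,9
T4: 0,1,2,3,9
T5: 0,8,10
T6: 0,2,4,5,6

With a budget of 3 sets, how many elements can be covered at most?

Choosing T1, T2, T6 covers {0, 1, 2, 3, 4, 5, 6, 7, 8, 9} — 10 elements.
No choice of 3 sets does better; here 10 is left uncovered.

10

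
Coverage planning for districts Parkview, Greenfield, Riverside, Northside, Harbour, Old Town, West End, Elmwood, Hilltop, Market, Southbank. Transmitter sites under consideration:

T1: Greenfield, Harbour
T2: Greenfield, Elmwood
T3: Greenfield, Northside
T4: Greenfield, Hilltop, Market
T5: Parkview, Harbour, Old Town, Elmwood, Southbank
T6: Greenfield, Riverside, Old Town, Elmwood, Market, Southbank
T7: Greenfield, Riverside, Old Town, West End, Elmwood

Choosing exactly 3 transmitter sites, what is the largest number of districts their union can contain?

10

Choosing T4, T5, T7 covers {Parkview, Greenfield, Riverside, Harbour, Old Town, West End, Elmwood, Hilltop, Market, Southbank} — 10 districts.
No choice of 3 transmitter sites does better; here Northside is left uncovered.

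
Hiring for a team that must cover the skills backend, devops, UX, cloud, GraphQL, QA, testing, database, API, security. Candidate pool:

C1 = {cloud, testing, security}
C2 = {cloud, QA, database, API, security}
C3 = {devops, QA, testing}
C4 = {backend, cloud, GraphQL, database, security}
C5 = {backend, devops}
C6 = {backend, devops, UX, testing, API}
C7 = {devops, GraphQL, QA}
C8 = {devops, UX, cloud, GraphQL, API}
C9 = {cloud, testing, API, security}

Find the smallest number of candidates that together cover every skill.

C2, C4, C6 together cover {backend, devops, UX, cloud, GraphQL, QA, testing, database, API, security} — every skill.
No 2 of the 9 candidates cover everything (all 36 pairs fall short), so 3 is minimum.

3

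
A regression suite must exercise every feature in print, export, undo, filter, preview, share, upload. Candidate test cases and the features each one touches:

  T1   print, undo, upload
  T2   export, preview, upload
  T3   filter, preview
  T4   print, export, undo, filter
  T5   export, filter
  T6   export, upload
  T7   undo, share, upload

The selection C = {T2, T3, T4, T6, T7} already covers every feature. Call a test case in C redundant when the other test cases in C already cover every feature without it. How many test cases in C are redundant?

3

Drop T2: the rest still cover every feature — redundant.
Drop T3: the rest still cover every feature — redundant.
Drop T4: print uncovered — not redundant.
Drop T6: the rest still cover every feature — redundant.
Drop T7: share uncovered — not redundant.
3 redundant: T2, T3, T6.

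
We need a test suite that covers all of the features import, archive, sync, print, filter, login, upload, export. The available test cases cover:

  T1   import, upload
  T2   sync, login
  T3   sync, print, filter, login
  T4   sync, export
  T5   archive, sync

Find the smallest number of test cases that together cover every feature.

4

T1, T3, T4, T5 together cover {import, archive, sync, print, filter, login, upload, export} — every feature.
No 3 of the 5 test cases cover everything (all 10 triples fall short), so 4 is minimum.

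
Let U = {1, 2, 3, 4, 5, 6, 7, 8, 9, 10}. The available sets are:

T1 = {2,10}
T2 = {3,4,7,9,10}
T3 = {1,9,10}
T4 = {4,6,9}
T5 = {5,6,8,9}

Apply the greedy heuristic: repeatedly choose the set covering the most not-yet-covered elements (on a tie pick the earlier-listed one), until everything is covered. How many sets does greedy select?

Pick 1: T2 covers 5 new elements (3, 4, 7, 9, 10).
Pick 2: T5 covers 3 new elements (5, 6, 8).
Pick 3: T1 covers 1 new elements (2).
Pick 4: T3 covers 1 new elements (1).
Greedy uses 4 sets.

4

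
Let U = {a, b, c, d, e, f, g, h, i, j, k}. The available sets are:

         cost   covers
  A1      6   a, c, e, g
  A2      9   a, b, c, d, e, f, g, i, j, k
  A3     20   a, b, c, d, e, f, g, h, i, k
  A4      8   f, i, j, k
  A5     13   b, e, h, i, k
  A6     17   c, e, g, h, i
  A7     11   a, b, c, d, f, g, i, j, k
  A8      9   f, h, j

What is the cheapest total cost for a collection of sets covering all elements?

18

A2, A8 cover every element at cost 9 + 9 = 18.
Any cover uses at least 2 sets; among all covering selections none totals below 18.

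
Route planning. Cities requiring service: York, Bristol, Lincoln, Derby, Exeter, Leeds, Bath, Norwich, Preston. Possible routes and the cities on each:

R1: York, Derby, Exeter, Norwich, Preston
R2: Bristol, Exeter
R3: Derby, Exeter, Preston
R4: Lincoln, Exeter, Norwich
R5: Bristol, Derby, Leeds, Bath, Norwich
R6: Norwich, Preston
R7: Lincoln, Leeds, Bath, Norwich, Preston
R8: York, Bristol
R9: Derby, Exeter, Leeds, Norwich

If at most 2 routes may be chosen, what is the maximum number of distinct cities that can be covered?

8

Choosing R1, R5 covers {York, Bristol, Derby, Exeter, Leeds, Bath, Norwich, Preston} — 8 cities.
No choice of 2 routes does better; here Lincoln is left uncovered.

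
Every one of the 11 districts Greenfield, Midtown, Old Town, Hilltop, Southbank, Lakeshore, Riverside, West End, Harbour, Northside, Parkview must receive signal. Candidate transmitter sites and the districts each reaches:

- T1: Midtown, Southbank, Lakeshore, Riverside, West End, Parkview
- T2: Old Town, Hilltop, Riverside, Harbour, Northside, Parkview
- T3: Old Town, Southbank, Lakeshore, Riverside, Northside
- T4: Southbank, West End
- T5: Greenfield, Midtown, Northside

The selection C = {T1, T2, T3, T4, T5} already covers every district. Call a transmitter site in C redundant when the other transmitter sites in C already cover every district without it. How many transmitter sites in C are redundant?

3

Drop T1: the rest still cover every district — redundant.
Drop T2: Hilltop, Harbour uncovered — not redundant.
Drop T3: the rest still cover every district — redundant.
Drop T4: the rest still cover every district — redundant.
Drop T5: Greenfield uncovered — not redundant.
3 redundant: T1, T3, T4.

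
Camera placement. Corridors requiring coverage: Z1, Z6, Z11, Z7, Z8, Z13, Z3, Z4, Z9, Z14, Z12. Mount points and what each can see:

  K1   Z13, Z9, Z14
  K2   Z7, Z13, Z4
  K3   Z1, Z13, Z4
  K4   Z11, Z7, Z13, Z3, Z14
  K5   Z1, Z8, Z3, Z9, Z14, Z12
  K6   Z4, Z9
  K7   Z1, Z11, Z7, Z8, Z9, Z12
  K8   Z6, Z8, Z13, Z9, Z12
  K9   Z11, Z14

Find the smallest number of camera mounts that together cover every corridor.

K3, K4, K8 together cover {Z1, Z6, Z11, Z7, Z8, Z13, Z3, Z4, Z9, Z14, Z12} — every corridor.
No 2 of the 9 camera mounts cover everything (all 36 pairs fall short), so 3 is minimum.
Greedy (largest uncovered first) would take K5, K2, K4, K8 — 4 camera mounts — but 3 suffice.

3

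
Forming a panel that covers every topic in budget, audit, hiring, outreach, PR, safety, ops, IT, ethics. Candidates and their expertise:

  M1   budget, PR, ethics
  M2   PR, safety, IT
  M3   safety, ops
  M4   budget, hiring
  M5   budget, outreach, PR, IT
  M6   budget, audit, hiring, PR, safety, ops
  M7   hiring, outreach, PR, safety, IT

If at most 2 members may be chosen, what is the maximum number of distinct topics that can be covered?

Choosing M5, M6 covers {budget, audit, hiring, outreach, PR, safety, ops, IT} — 8 topics.
No choice of 2 members does better; here ethics is left uncovered.

8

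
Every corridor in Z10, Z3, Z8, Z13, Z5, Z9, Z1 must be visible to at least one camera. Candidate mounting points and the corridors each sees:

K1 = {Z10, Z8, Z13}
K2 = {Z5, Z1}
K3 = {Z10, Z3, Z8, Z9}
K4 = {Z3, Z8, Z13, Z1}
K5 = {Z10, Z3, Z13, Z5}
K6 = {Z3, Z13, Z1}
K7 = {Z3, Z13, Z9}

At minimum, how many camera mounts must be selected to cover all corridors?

K1, K2, K3 together cover {Z10, Z3, Z8, Z13, Z5, Z9, Z1} — every corridor.
No 2 of the 7 camera mounts cover everything (all 21 pairs fall short), so 3 is minimum.

3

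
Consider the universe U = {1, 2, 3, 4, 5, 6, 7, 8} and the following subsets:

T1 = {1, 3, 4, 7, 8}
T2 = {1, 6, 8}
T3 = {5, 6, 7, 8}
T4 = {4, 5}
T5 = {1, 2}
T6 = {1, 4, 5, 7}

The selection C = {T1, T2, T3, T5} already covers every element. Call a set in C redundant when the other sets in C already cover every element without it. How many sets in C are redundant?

1

Drop T1: 3, 4 uncovered — not redundant.
Drop T2: the rest still cover every element — redundant.
Drop T3: 5 uncovered — not redundant.
Drop T5: 2 uncovered — not redundant.
1 redundant: T2.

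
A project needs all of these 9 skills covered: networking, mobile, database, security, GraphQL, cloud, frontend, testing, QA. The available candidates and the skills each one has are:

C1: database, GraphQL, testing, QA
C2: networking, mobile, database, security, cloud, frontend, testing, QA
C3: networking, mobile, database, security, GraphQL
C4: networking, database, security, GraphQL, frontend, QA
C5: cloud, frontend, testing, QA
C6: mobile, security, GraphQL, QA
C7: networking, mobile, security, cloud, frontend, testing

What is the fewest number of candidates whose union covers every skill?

2

C1, C2 together cover {networking, mobile, database, security, GraphQL, cloud, frontend, testing, QA} — every skill.
No single candidate contains all 9 skills, so 2 is optimal.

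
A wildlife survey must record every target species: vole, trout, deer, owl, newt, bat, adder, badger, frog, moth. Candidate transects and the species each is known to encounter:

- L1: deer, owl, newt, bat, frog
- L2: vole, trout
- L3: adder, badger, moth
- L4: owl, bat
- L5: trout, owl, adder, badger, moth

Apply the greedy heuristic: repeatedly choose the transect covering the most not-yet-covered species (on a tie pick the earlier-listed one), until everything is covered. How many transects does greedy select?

3

Pick 1: L1 covers 5 new species (deer, owl, newt, bat, frog).
Pick 2: L5 covers 4 new species (trout, adder, badger, moth).
Pick 3: L2 covers 1 new species (vole).
Greedy uses 3 transects.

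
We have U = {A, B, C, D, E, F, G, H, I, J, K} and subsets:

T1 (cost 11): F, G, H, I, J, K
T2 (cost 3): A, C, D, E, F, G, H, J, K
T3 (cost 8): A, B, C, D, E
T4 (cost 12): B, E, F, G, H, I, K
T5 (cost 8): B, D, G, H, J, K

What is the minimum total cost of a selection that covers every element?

T2, T4 cover every element at cost 3 + 12 = 15.
Any cover uses at least 2 sets; among all covering selections none totals below 15.

15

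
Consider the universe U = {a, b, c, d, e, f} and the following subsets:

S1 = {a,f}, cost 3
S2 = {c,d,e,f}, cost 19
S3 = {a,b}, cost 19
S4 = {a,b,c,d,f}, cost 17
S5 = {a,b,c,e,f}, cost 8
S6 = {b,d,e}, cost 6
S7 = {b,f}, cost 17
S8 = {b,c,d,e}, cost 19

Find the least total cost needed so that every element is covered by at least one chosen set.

14

S5, S6 cover every element at cost 8 + 6 = 14.
Any cover uses at least 2 sets; among all covering selections none totals below 14.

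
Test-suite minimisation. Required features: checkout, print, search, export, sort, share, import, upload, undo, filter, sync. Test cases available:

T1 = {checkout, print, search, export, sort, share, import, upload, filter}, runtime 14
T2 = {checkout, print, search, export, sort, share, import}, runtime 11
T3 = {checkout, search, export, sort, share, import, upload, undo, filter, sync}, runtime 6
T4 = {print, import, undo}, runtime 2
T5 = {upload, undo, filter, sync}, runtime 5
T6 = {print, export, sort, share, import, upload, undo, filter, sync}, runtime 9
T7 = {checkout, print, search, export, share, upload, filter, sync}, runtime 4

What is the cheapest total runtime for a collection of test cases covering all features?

T3, T4 cover every feature at runtime 6 + 2 = 8.
Any cover uses at least 2 test cases; among all covering selections none totals below 8.
Greedy by coverage-per-runtime would pick T7, T4, T3 for 12 — worse than the optimum 8.

8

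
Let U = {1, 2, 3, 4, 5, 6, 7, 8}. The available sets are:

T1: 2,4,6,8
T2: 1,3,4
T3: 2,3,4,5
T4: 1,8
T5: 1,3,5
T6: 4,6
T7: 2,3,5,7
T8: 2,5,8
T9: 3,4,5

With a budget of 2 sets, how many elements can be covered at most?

Choosing T1, T5 covers {1, 2, 3, 4, 5, 6, 8} — 7 elements.
No choice of 2 sets does better; here 7 is left uncovered.

7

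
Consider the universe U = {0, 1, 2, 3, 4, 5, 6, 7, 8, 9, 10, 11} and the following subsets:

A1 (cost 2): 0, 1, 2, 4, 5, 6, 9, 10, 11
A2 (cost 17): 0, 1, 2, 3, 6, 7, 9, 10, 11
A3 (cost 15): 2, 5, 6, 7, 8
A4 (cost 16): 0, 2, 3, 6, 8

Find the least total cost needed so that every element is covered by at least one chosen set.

A1, A3, A4 cover every element at cost 2 + 15 + 16 = 33.
Any cover uses at least 3 sets; among all covering selections none totals below 33.

33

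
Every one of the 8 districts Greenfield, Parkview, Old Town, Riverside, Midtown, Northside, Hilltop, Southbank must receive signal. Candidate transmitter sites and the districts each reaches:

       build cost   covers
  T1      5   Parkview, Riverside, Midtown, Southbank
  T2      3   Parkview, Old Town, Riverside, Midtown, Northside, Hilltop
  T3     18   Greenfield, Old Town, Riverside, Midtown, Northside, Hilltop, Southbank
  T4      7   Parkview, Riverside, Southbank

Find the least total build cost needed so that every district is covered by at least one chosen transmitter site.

T2, T3 cover every district at build cost 3 + 18 = 21.
Any cover uses at least 2 transmitter sites; among all covering selections none totals below 21.
Greedy by coverage-per-build cost would pick T2, T1, T3 for 26 — worse than the optimum 21.

21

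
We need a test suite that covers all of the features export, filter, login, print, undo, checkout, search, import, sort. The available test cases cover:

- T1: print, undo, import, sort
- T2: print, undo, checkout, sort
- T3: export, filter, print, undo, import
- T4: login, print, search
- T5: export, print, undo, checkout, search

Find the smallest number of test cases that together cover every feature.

T2, T3, T4 together cover {export, filter, login, print, undo, checkout, search, import, sort} — every feature.
No 2 of the 5 test cases cover everything (all 10 pairs fall short), so 3 is minimum.

3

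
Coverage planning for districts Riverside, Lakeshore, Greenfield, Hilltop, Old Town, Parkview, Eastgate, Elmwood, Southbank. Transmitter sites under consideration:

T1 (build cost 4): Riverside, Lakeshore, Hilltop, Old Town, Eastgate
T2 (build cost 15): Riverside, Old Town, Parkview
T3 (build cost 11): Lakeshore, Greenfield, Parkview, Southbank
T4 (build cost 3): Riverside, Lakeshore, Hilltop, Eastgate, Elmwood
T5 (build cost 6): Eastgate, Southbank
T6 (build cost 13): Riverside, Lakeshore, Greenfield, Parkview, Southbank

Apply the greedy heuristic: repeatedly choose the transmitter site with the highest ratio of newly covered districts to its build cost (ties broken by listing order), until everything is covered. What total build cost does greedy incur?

18

Pick 1: T4 adds 5 new (Riverside, Lakeshore, Hilltop, Eastgate, Elmwood) at build cost 3 (ratio 5/3).
Pick 2: T3 adds 3 new (Greenfield, Parkview, Southbank) at build cost 11 (ratio 3/11).
Pick 3: T1 adds 1 new (Old Town) at build cost 4 (ratio 1/4).
Greedy total build cost: 3 + 11 + 4 = 18.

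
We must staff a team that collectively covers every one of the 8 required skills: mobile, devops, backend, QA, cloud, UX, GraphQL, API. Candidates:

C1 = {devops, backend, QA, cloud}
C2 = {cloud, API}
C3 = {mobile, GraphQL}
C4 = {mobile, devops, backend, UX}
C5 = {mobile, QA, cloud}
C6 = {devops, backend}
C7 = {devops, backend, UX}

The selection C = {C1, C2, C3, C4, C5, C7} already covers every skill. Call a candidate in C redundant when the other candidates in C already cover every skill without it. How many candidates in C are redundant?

Drop C1: the rest still cover every skill — redundant.
Drop C2: API uncovered — not redundant.
Drop C3: GraphQL uncovered — not redundant.
Drop C4: the rest still cover every skill — redundant.
Drop C5: the rest still cover every skill — redundant.
Drop C7: the rest still cover every skill — redundant.
4 redundant: C1, C4, C5, C7.

4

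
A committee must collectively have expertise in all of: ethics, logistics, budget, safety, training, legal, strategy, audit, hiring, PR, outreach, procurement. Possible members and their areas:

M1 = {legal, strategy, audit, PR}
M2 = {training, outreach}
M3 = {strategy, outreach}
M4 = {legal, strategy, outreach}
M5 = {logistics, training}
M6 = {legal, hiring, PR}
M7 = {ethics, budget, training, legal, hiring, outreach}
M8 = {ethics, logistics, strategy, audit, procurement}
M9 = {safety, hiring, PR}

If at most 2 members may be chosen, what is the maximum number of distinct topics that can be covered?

Choosing M7, M8 covers {ethics, logistics, budget, training, legal, strategy, audit, hiring, outreach, procurement} — 10 topics.
No choice of 2 members does better; here safety, PR are left uncovered.

10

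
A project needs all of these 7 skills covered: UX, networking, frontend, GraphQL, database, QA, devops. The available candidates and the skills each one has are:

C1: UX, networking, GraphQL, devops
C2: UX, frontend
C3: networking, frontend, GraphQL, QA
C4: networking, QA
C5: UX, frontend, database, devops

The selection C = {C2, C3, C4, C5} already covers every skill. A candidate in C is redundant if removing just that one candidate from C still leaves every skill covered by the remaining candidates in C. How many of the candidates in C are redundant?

2

Drop C2: the rest still cover every skill — redundant.
Drop C3: GraphQL uncovered — not redundant.
Drop C4: the rest still cover every skill — redundant.
Drop C5: database, devops uncovered — not redundant.
2 redundant: C2, C4.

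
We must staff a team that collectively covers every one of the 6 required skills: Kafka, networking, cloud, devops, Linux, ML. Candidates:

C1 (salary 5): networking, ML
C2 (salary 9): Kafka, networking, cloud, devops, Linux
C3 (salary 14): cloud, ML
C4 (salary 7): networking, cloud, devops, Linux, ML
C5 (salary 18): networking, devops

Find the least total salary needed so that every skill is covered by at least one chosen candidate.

C1, C2 cover every skill at salary 5 + 9 = 14.
Any cover uses at least 2 candidates; among all covering selections none totals below 14.
Greedy by coverage-per-salary would pick C4, C2 for 16 — worse than the optimum 14.

14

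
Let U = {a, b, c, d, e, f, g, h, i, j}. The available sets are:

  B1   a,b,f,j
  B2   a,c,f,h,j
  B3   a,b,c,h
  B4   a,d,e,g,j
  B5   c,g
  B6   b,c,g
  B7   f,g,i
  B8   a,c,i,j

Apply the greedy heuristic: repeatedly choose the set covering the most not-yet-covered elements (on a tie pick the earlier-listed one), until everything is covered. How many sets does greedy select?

4

Pick 1: B2 covers 5 new elements (a, c, f, h, j).
Pick 2: B4 covers 3 new elements (d, e, g).
Pick 3: B1 covers 1 new elements (b).
Pick 4: B7 covers 1 new elements (i).
Greedy uses 4 sets. (The true minimum is 3.)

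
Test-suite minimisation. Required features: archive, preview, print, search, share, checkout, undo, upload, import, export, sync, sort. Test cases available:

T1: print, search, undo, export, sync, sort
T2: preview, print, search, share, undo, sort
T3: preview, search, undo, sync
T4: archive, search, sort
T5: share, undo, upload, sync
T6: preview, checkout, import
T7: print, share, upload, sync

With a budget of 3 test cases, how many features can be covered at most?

Choosing T1, T5, T6 covers {preview, print, search, share, checkout, undo, upload, import, export, sync, sort} — 11 features.
No choice of 3 test cases does better; here archive is left uncovered.

11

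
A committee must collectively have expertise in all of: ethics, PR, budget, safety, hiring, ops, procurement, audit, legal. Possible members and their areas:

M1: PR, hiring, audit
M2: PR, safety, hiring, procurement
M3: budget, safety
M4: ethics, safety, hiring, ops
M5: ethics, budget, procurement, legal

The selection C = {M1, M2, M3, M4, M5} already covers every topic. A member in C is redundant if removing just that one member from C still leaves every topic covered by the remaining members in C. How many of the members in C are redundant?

2

Drop M1: audit uncovered — not redundant.
Drop M2: the rest still cover every topic — redundant.
Drop M3: the rest still cover every topic — redundant.
Drop M4: ops uncovered — not redundant.
Drop M5: legal uncovered — not redundant.
2 redundant: M2, M3.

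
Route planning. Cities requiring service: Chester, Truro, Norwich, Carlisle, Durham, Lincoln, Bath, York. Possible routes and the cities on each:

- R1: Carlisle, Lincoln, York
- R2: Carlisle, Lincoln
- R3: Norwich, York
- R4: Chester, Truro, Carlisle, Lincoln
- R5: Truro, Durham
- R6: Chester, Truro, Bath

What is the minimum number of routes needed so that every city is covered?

4

R1, R3, R5, R6 together cover {Chester, Truro, Norwich, Carlisle, Durham, Lincoln, Bath, York} — every city.
No 3 of the 6 routes cover everything (all 20 triples fall short), so 4 is minimum.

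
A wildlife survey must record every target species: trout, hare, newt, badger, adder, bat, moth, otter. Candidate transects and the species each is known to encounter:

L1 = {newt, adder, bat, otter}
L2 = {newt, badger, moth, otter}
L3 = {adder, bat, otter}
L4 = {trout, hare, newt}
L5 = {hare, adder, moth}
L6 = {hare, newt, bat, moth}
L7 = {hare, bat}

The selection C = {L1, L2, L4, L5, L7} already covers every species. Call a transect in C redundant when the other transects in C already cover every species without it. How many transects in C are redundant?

3

Drop L1: the rest still cover every species — redundant.
Drop L2: badger uncovered — not redundant.
Drop L4: trout uncovered — not redundant.
Drop L5: the rest still cover every species — redundant.
Drop L7: the rest still cover every species — redundant.
3 redundant: L1, L5, L7.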